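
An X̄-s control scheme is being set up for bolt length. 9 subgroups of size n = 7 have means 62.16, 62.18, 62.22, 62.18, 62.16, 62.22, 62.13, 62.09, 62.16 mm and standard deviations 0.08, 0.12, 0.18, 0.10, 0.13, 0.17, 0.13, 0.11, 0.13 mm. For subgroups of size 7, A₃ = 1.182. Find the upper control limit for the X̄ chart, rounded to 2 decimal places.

62.32

X̄̄ = (62.16 + 62.18 + 62.22 + 62.18 + 62.16 + 62.22 + 62.13 + 62.09 + 62.16) / 9 = 62.1667
s̄ = (0.08 + 0.12 + 0.18 + 0.10 + 0.13 + 0.17 + 0.13 + 0.11 + 0.13) / 9 = 0.1278
UCL = X̄̄ + A₃·s̄ = 62.1667 + 1.182 × 0.1278 = 62.3177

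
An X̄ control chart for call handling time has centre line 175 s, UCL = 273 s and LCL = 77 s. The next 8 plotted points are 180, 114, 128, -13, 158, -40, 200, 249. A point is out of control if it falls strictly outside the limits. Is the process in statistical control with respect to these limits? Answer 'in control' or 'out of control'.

Compare each point to [77, 273]: sample 4 = -13 < LCL; sample 6 = -40 < LCL.

out of control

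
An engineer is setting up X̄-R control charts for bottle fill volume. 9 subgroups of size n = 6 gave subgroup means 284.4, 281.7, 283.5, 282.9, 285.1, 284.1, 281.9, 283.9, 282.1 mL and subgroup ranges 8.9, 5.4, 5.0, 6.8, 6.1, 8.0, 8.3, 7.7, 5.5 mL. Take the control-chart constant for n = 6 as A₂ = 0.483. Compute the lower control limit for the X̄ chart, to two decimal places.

279.98

X̄̄ = (284.4 + 281.7 + 283.5 + 282.9 + 285.1 + 284.1 + 281.9 + 283.9 + 282.1) / 9 = 2549.6000 / 9 = 283.2889
R̄ = (8.9 + 5.4 + 5.0 + 6.8 + 6.1 + 8.0 + 8.3 + 7.7 + 5.5) / 9 = 61.7000 / 9 = 6.8556
LCL = X̄̄ − A₂·R̄ = 283.2889 − 0.483 × 6.8556 = 279.9777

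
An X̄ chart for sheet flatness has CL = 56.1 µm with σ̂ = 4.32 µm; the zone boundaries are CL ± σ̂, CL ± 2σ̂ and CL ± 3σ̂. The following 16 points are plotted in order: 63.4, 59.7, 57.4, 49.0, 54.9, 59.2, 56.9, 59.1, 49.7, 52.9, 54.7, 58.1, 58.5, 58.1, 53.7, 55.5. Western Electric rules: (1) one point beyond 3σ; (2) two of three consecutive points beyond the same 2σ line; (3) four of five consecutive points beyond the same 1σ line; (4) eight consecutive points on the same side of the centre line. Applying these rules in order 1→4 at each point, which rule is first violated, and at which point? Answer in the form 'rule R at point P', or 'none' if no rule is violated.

none

Zone of each point (C = within 1σ̂, B = 1σ̂–2σ̂, A = 2σ̂–3σ̂, * = beyond 3σ̂; sign = side of CL): 1:+B, 2:+C, 3:+C, 4:-B, 5:-C, 6:+C, 7:+C, 8:+C, 9:-B, 10:-C, 11:-C, 12:+C, 13:+C, 14:+C, 15:-C, 16:-C
No rule fires across all 16 points.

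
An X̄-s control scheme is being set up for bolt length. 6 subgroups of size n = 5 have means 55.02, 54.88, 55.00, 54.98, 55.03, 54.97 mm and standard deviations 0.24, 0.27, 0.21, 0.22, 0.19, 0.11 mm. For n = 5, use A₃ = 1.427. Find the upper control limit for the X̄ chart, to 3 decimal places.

55.275

X̄̄ = (55.02 + 54.88 + 55.00 + 54.98 + 55.03 + 54.97) / 6 = 54.9800
s̄ = (0.24 + 0.27 + 0.21 + 0.22 + 0.19 + 0.11) / 6 = 0.2067
UCL = X̄̄ + A₃·s̄ = 54.9800 + 1.427 × 0.2067 = 55.2749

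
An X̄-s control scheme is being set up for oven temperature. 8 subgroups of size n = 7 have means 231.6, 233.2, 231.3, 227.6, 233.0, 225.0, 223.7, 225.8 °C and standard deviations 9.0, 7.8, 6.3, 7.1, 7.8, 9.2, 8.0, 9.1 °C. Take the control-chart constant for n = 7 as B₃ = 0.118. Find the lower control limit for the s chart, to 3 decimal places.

0.948

s̄ = (9.0 + 7.8 + 6.3 + 7.1 + 7.8 + 9.2 + 8.0 + 9.1) / 8 = 8.0375
LCL_s = B₃·s̄ = 0.118 × 8.0375 = 0.9484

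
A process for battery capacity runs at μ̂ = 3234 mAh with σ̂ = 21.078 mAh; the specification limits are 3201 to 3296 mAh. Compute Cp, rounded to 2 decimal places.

0.75

Cp = (USL − LSL) / (6σ̂) = (3296 − 3201) / (6 × 21.078) = 95.0000 / 126.4680 = 0.7512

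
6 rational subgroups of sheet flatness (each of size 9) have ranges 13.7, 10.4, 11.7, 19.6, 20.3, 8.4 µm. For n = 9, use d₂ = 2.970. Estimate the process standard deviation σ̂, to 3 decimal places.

4.719

R̄ = (13.7 + 10.4 + 11.7 + 19.6 + 20.3 + 8.4) / 6 = 14.0167
σ̂ = R̄ / d₂ = 14.0167 / 2.970 = 4.7194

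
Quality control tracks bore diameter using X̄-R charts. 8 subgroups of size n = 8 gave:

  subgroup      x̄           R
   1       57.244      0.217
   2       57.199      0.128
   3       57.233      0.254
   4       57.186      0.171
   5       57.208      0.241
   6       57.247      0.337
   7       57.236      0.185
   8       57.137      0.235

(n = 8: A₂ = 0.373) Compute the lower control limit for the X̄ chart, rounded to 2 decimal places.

X̄̄ = (57.244 + 57.199 + 57.233 + 57.186 + 57.208 + 57.247 + 57.236 + 57.137) / 8 = 457.6900 / 8 = 57.2112
R̄ = (0.217 + 0.128 + 0.254 + 0.171 + 0.241 + 0.337 + 0.185 + 0.235) / 8 = 1.7680 / 8 = 0.2210
LCL = X̄̄ − A₂·R̄ = 57.2112 − 0.373 × 0.2210 = 57.1288

57.13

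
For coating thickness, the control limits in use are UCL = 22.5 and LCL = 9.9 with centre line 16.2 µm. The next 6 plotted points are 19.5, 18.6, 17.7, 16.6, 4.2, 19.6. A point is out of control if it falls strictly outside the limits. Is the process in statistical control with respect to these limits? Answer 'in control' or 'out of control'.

out of control

Compare each point to [9.9, 22.5]: sample 5 = 4.2 < LCL.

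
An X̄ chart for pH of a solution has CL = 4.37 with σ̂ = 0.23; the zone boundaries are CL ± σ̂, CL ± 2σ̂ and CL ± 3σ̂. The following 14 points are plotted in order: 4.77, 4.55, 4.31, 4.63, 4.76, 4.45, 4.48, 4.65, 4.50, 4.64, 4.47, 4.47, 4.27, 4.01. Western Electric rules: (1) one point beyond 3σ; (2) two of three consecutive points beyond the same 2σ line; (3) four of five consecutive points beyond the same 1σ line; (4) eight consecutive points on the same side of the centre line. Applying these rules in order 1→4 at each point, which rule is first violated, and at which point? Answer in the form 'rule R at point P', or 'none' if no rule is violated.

Zone of each point (C = within 1σ̂, B = 1σ̂–2σ̂, A = 2σ̂–3σ̂, * = beyond 3σ̂; sign = side of CL): 1:+B, 2:+C, 3:-C, 4:+B, 5:+B, 6:+C, 7:+C, 8:+B, 9:+C, 10:+B, 11:+C, 12:+C, 13:-C, 14:-B
Rule 4 (eight consecutive points on the same side of the centre line) is satisfied at point 11.

rule 4 at point 11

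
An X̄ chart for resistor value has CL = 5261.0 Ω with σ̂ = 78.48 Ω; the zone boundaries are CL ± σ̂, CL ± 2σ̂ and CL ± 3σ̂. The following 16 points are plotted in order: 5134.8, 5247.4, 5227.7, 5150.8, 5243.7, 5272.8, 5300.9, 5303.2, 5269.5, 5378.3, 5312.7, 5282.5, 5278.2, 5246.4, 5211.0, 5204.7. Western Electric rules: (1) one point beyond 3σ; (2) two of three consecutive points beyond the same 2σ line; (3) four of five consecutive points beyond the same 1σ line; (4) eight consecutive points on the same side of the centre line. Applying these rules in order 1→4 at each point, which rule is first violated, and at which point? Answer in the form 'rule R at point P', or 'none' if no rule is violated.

Zone of each point (C = within 1σ̂, B = 1σ̂–2σ̂, A = 2σ̂–3σ̂, * = beyond 3σ̂; sign = side of CL): 1:-B, 2:-C, 3:-C, 4:-B, 5:-C, 6:+C, 7:+C, 8:+C, 9:+C, 10:+B, 11:+C, 12:+C, 13:+C, 14:-C, 15:-C, 16:-C
Rule 4 (eight consecutive points on the same side of the centre line) is satisfied at point 13.

rule 4 at point 13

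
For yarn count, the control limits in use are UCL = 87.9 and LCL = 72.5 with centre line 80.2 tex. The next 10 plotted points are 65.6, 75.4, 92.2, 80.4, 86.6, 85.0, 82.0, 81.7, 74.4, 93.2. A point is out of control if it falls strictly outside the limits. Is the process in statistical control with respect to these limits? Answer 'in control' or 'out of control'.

out of control

Compare each point to [72.5, 87.9]: sample 1 = 65.6 < LCL; sample 3 = 92.2 > UCL; sample 10 = 93.2 > UCL.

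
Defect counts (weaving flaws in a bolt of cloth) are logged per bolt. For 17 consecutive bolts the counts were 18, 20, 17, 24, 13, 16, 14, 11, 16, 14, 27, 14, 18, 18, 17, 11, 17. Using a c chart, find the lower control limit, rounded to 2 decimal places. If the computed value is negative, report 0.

4.48

c̄ = (18 + 20 + 17 + 24 + 13 + 16 + 14 + 11 + 16 + 14 + 27 + 14 + 18 + 18 + 17 + 11 + 17) / 17 = 285 / 17 = 16.7647
LCL = c̄ − 3√c̄ = 16.7647 − 3 × 4.0945 = 4.4813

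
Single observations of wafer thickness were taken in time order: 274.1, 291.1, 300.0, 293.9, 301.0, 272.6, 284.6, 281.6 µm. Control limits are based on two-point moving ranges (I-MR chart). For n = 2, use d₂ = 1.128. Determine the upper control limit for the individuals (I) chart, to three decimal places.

X̄ = (274.1 + 291.1 + 300.0 + 293.9 + 301.0 + 272.6 + 284.6 + 281.6) / 8 = 287.3625
Moving ranges: 17.0, 8.9, 6.1, 7.1, 28.4, 12.0, 3.0; M̄R̄ = 82.5000 / 7 = 11.7857
UCL = X̄ + 3·M̄R̄/d₂ = 287.3625 + 3 × 11.7857 / 1.128 = 318.7075

318.707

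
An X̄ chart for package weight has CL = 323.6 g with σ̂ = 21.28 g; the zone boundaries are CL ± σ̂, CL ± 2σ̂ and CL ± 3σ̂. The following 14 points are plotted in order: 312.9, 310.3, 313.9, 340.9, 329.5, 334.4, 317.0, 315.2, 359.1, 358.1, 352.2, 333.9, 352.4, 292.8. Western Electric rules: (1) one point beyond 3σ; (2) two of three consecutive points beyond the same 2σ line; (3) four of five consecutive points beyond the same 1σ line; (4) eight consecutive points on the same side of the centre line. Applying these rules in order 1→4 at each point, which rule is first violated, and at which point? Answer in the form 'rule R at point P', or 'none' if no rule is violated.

Zone of each point (C = within 1σ̂, B = 1σ̂–2σ̂, A = 2σ̂–3σ̂, * = beyond 3σ̂; sign = side of CL): 1:-C, 2:-C, 3:-C, 4:+C, 5:+C, 6:+C, 7:-C, 8:-C, 9:+B, 10:+B, 11:+B, 12:+C, 13:+B, 14:-B
Rule 3 (four of five consecutive points beyond the same 1σ limit) is satisfied at point 13.

rule 3 at point 13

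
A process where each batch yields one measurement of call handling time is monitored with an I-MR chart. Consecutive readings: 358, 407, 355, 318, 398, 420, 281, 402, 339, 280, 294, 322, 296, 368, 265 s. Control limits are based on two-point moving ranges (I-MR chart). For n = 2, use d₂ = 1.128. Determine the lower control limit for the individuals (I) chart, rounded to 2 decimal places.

175.88

X̄ = (358 + 407 + 355 + 318 + 398 + 420 + 281 + 402 + 339 + 280 + 294 + 322 + 296 + 368 + 265) / 15 = 340.2000
Moving ranges: 49, 52, 37, 80, 22, 139, 121, 63, 59, 14, 28, 26, 72, 103; M̄R̄ = 865.0000 / 14 = 61.7857
LCL = X̄ − 3·M̄R̄/d₂ = 340.2000 − 3 × 61.7857 / 1.128 = 175.8763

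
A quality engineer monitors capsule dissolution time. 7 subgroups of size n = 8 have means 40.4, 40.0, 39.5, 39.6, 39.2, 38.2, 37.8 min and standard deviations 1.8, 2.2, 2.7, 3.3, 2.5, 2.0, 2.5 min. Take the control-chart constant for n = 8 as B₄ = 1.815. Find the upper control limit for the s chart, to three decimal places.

s̄ = (1.8 + 2.2 + 2.7 + 3.3 + 2.5 + 2.0 + 2.5) / 7 = 2.4286
UCL_s = B₄·s̄ = 1.815 × 2.4286 = 4.4079

4.408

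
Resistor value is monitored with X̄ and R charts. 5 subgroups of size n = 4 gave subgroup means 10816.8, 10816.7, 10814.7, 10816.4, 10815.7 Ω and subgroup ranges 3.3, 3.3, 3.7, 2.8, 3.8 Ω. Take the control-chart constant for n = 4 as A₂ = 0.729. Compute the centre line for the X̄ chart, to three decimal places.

X̄̄ = (10816.8 + 10816.7 + 10814.7 + 10816.4 + 10815.7) / 5 = 54080.3000 / 5 = 10816.0600
CL = X̄̄ = 10816.0600

10816.060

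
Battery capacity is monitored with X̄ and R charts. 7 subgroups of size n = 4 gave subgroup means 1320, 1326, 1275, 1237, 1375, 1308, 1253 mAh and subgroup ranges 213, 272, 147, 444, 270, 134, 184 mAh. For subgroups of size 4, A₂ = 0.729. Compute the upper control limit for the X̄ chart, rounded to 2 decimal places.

X̄̄ = (1320 + 1326 + 1275 + 1237 + 1375 + 1308 + 1253) / 7 = 9094.0000 / 7 = 1299.1429
R̄ = (213 + 272 + 147 + 444 + 270 + 134 + 184) / 7 = 1664.0000 / 7 = 237.7143
UCL = X̄̄ + A₂·R̄ = 1299.1429 + 0.729 × 237.7143 = 1472.4366

1472.44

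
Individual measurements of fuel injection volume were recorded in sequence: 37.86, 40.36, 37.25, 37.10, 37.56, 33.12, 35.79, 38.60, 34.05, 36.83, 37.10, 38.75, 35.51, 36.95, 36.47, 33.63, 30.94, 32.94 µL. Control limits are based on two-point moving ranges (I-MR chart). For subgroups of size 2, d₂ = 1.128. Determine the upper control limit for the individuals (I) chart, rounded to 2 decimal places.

42.11

X̄ = (37.86 + 40.36 + 37.25 + 37.10 + 37.56 + 33.12 + 35.79 + 38.60 + 34.05 + 36.83 + 37.10 + 38.75 + 35.51 + 36.95 + 36.47 + 33.63 + 30.94 + 32.94) / 18 = 36.1561
Moving ranges: 2.50, 3.11, 0.15, 0.46, 4.44, 2.67, 2.81, 4.55, 2.78, 0.27, 1.65, 3.24, 1.44, 0.48, 2.84, 2.69, 2.00; M̄R̄ = 38.0800 / 17 = 2.2400
UCL = X̄ + 3·M̄R̄/d₂ = 36.1561 + 3 × 2.2400 / 1.128 = 42.1136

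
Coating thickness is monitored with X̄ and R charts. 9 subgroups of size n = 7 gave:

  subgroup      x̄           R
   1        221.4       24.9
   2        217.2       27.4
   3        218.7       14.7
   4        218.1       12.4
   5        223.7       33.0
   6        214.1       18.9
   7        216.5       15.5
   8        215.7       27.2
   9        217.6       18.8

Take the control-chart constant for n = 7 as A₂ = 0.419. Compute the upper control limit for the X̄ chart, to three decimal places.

X̄̄ = (221.4 + 217.2 + 218.7 + 218.1 + 223.7 + 214.1 + 216.5 + 215.7 + 217.6) / 9 = 1963.0000 / 9 = 218.1111
R̄ = (24.9 + 27.4 + 14.7 + 12.4 + 33.0 + 18.9 + 15.5 + 27.2 + 18.8) / 9 = 192.8000 / 9 = 21.4222
UCL = X̄̄ + A₂·R̄ = 218.1111 + 0.419 × 21.4222 = 227.0870

227.087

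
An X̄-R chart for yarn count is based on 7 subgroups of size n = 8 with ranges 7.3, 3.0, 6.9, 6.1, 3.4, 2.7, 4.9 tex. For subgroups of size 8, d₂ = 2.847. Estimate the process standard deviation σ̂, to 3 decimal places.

R̄ = (7.3 + 3.0 + 6.9 + 6.1 + 3.4 + 2.7 + 4.9) / 7 = 4.9000
σ̂ = R̄ / d₂ = 4.9000 / 2.847 = 1.7211

1.721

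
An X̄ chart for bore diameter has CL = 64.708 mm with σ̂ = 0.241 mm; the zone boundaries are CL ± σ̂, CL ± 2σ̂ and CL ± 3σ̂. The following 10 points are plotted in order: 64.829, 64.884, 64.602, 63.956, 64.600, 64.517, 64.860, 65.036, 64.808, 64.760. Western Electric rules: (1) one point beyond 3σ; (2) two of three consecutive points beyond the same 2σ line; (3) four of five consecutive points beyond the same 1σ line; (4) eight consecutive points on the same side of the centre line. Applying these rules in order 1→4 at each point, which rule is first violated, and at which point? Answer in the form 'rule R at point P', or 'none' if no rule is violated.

rule 1 at point 4

Zone of each point (C = within 1σ̂, B = 1σ̂–2σ̂, A = 2σ̂–3σ̂, * = beyond 3σ̂; sign = side of CL): 1:+C, 2:+C, 3:-C, 4:-*, 5:-C, 6:-C, 7:+C, 8:+B, 9:+C, 10:+C
Rule 1 (one point beyond the 3σ limits) is satisfied at point 4.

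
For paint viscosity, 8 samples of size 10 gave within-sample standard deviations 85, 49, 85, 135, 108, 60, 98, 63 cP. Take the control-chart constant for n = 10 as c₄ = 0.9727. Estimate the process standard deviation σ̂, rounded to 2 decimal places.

s̄ = (85 + 49 + 85 + 135 + 108 + 60 + 98 + 63) / 8 = 85.3750
σ̂ = s̄ / c₄ = 85.3750 / 0.9727 = 87.7712

87.77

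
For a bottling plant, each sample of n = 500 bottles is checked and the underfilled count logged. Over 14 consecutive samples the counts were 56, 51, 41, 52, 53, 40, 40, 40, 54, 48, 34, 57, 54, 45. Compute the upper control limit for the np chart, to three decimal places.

p̄ = Σdᵢ / (k·n) = 665 / (14 × 500) = 0.09500
UCL = np̄ + 3·√(np̄(1−p̄)) = 47.5000 + 3 × √(47.5000×0.90500) = 47.5000 + 3 × 6.5565 = 67.1695

67.169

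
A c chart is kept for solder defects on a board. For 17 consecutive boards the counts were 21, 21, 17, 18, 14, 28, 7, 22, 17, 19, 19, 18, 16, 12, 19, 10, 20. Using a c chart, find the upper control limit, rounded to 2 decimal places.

30.09

c̄ = (21 + 21 + 17 + 18 + 14 + 28 + 7 + 22 + 17 + 19 + 19 + 18 + 16 + 12 + 19 + 10 + 20) / 17 = 298 / 17 = 17.5294
UCL = c̄ + 3√c̄ = 17.5294 + 3 × √17.5294 = 17.5294 + 3 × 4.1868 = 30.0899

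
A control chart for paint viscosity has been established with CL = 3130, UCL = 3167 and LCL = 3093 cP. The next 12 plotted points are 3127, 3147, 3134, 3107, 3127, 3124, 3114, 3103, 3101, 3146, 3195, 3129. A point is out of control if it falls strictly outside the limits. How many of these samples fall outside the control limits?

1

Compare each point to [3093, 3167]: sample 11 = 3195 > UCL.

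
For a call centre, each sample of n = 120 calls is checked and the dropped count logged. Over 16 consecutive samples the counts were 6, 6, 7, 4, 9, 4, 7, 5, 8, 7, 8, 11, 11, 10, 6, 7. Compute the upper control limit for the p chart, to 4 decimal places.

p̄ = Σdᵢ / (k·n) = 116 / (16 × 120) = 0.06042
UCL = p̄ + 3·√(p̄(1−p̄)/n) = 0.06042 + 3 × √(0.06042×0.93958/120) = 0.06042 + 3 × 0.02175 = 0.12567

0.1257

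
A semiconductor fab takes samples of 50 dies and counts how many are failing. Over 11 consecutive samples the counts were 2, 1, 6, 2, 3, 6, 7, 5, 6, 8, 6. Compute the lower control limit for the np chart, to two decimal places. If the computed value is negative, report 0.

p̄ = Σdᵢ / (k·n) = 52 / (11 × 50) = 0.09455
LCL = np̄ − 3·√(np̄(1−p̄)) = 4.7273 − 3 × 2.0689 = -1.4794 → 0 (negative, so LCL = 0)

0.00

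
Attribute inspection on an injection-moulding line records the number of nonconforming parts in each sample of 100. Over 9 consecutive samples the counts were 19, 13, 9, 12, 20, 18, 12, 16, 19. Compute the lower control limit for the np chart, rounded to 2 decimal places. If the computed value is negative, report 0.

p̄ = Σdᵢ / (k·n) = 138 / (9 × 100) = 0.15333
LCL = np̄ − 3·√(np̄(1−p̄)) = 15.3333 − 3 × 3.6031 = 4.5241

4.52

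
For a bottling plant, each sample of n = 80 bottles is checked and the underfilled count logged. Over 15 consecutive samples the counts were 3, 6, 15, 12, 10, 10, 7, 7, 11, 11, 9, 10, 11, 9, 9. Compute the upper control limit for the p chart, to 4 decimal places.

p̄ = Σdᵢ / (k·n) = 140 / (15 × 80) = 0.11667
UCL = p̄ + 3·√(p̄(1−p̄)/n) = 0.11667 + 3 × √(0.11667×0.88333/80) = 0.11667 + 3 × 0.03589 = 0.22434

0.2243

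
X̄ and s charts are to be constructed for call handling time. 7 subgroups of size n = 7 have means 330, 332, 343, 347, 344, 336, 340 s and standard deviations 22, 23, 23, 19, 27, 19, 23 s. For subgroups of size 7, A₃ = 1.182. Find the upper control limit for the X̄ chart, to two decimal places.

X̄̄ = (330 + 332 + 343 + 347 + 344 + 336 + 340) / 7 = 338.8571
s̄ = (22 + 23 + 23 + 19 + 27 + 19 + 23) / 7 = 22.2857
UCL = X̄̄ + A₃·s̄ = 338.8571 + 1.182 × 22.2857 = 365.1989

365.20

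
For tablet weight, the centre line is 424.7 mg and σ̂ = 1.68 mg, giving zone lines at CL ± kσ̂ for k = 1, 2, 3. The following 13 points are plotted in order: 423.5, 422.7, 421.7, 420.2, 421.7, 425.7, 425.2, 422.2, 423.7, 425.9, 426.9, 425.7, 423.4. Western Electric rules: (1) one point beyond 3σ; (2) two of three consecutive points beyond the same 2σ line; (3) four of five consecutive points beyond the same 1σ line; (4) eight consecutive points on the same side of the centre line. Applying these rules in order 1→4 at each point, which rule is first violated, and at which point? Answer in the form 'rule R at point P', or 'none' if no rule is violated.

rule 3 at point 5

Zone of each point (C = within 1σ̂, B = 1σ̂–2σ̂, A = 2σ̂–3σ̂, * = beyond 3σ̂; sign = side of CL): 1:-C, 2:-B, 3:-B, 4:-A, 5:-B, 6:+C, 7:+C, 8:-B, 9:-C, 10:+C, 11:+B, 12:+C, 13:-C
Rule 3 (four of five consecutive points beyond the same 1σ limit) is satisfied at point 5.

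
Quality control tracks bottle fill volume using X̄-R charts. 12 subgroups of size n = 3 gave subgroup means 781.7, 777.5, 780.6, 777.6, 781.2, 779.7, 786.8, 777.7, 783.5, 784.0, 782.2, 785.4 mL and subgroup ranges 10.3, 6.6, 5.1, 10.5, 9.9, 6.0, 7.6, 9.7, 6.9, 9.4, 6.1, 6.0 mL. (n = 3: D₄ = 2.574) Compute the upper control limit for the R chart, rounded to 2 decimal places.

R̄ = (10.3 + 6.6 + 5.1 + 10.5 + 9.9 + 6.0 + 7.6 + 9.7 + 6.9 + 9.4 + 6.1 + 6.0) / 12 = 94.1000 / 12 = 7.8417
UCL_R = D₄·R̄ = 2.574 × 7.8417 = 20.1844

20.18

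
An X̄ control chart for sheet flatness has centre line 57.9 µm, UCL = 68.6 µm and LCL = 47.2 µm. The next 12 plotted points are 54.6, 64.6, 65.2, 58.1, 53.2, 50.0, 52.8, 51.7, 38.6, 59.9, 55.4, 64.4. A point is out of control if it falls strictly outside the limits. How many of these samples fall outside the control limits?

Compare each point to [47.2, 68.6]: sample 9 = 38.6 < LCL.

1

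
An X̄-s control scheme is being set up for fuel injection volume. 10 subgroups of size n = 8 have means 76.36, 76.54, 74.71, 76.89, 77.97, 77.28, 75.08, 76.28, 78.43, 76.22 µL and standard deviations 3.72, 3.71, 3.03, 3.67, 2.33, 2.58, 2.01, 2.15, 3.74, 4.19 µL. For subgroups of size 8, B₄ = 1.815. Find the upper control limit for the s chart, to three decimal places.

5.650

s̄ = (3.72 + 3.71 + 3.03 + 3.67 + 2.33 + 2.58 + 2.01 + 2.15 + 3.74 + 4.19) / 10 = 3.1130
UCL_s = B₄·s̄ = 1.815 × 3.1130 = 5.6501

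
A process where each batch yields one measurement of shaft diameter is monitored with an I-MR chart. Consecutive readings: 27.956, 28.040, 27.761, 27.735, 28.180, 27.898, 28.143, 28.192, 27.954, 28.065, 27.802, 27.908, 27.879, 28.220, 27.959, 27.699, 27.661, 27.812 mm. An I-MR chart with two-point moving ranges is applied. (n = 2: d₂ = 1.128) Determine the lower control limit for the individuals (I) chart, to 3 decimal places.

27.435

X̄ = (27.956 + 28.040 + 27.761 + 27.735 + 28.180 + 27.898 + 28.143 + 28.192 + 27.954 + 28.065 + 27.802 + 27.908 + 27.879 + 28.220 + 27.959 + 27.699 + 27.661 + 27.812) / 18 = 27.9369
Moving ranges: 0.084, 0.279, 0.026, 0.445, 0.282, 0.245, 0.049, 0.238, 0.111, 0.263, 0.106, 0.029, 0.341, 0.261, 0.260, 0.038, 0.151; M̄R̄ = 3.2080 / 17 = 0.1887
LCL = X̄ − 3·M̄R̄/d₂ = 27.9369 − 3 × 0.1887 / 1.128 = 27.4350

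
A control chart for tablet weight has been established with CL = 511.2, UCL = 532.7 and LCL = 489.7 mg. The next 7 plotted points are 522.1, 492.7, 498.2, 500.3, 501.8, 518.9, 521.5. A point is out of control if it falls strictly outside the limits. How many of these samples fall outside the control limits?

0

All 7 points lie within [489.7, 532.7].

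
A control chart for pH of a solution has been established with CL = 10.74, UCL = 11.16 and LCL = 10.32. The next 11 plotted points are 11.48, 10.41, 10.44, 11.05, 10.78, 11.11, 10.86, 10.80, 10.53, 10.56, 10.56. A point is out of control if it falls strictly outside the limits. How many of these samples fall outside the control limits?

1

Compare each point to [10.32, 11.16]: sample 1 = 11.48 > UCL.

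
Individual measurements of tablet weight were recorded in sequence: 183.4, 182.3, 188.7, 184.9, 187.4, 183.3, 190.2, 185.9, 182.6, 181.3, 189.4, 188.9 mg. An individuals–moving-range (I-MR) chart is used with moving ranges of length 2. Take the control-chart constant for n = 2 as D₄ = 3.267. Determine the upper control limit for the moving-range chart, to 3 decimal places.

12.563

Moving ranges: 1.1, 6.4, 3.8, 2.5, 4.1, 6.9, 4.3, 3.3, 1.3, 8.1, 0.5; M̄R̄ = 42.3000 / 11 = 3.8455
UCL_MR = D₄·M̄R̄ = 3.267 × 3.8455 = 12.5631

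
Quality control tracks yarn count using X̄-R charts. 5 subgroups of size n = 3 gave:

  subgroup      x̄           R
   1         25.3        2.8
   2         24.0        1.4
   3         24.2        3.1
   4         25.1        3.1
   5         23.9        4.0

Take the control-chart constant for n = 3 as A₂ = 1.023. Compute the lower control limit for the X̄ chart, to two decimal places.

X̄̄ = (25.3 + 24.0 + 24.2 + 25.1 + 23.9) / 5 = 122.5000 / 5 = 24.5000
R̄ = (2.8 + 1.4 + 3.1 + 3.1 + 4.0) / 5 = 14.4000 / 5 = 2.8800
LCL = X̄̄ − A₂·R̄ = 24.5000 − 1.023 × 2.8800 = 21.5538

21.55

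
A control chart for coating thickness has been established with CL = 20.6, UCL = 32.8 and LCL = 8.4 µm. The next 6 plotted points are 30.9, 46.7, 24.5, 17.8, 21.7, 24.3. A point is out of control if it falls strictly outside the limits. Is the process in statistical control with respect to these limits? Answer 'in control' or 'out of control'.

Compare each point to [8.4, 32.8]: sample 2 = 46.7 > UCL.

out of control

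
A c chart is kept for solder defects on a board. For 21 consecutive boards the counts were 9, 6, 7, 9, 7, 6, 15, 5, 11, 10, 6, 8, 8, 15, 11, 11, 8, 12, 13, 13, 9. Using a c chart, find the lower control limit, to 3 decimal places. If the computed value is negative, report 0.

c̄ = (9 + 6 + 7 + 9 + 7 + 6 + 15 + 5 + 11 + 10 + 6 + 8 + 8 + 15 + 11 + 11 + 8 + 12 + 13 + 13 + 9) / 21 = 199 / 21 = 9.4762
LCL = c̄ − 3√c̄ = 9.4762 − 3 × 3.0783 = 0.2412

0.241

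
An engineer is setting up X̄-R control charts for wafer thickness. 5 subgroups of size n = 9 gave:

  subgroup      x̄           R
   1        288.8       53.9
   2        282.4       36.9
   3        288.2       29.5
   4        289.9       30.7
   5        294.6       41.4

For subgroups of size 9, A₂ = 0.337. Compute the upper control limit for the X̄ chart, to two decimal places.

X̄̄ = (288.8 + 282.4 + 288.2 + 289.9 + 294.6) / 5 = 1443.9000 / 5 = 288.7800
R̄ = (53.9 + 36.9 + 29.5 + 30.7 + 41.4) / 5 = 192.4000 / 5 = 38.4800
UCL = X̄̄ + A₂·R̄ = 288.7800 + 0.337 × 38.4800 = 301.7478

301.75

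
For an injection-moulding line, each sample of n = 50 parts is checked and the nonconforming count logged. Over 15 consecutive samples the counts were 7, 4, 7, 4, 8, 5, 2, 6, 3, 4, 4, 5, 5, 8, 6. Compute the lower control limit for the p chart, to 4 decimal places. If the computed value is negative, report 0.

p̄ = Σdᵢ / (k·n) = 78 / (15 × 50) = 0.10400
LCL = p̄ − 3·√(p̄(1−p̄)/n) = 0.10400 − 3 × 0.04317 = -0.02551 → 0 (negative, so LCL = 0)

0.0000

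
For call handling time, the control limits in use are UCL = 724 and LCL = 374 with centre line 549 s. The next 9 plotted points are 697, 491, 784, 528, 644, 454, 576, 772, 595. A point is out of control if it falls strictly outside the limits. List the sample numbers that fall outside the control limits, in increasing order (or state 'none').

Compare each point to [374, 724]: sample 3 = 784 > UCL; sample 8 = 772 > UCL.

3, 8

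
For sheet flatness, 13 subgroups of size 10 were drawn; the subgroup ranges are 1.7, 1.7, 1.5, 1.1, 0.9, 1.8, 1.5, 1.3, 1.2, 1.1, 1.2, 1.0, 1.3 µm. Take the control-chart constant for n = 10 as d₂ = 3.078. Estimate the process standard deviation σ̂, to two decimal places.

R̄ = (1.7 + 1.7 + 1.5 + 1.1 + 0.9 + 1.8 + 1.5 + 1.3 + 1.2 + 1.1 + 1.2 + 1.0 + 1.3) / 13 = 1.3308
σ̂ = R̄ / d₂ = 1.3308 / 3.078 = 0.4323

0.43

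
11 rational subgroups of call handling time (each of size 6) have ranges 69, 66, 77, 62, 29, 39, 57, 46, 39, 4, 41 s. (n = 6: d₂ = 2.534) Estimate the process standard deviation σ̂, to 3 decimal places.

R̄ = (69 + 66 + 77 + 62 + 29 + 39 + 57 + 46 + 39 + 4 + 41) / 11 = 48.0909
σ̂ = R̄ / d₂ = 48.0909 / 2.534 = 18.9783

18.978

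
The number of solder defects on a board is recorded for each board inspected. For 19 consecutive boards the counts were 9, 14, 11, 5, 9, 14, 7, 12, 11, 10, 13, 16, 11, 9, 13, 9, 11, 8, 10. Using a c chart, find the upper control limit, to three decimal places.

c̄ = (9 + 14 + 11 + 5 + 9 + 14 + 7 + 12 + 11 + 10 + 13 + 16 + 11 + 9 + 13 + 9 + 11 + 8 + 10) / 19 = 202 / 19 = 10.6316
UCL = c̄ + 3√c̄ = 10.6316 + 3 × √10.6316 = 10.6316 + 3 × 3.2606 = 20.4134

20.413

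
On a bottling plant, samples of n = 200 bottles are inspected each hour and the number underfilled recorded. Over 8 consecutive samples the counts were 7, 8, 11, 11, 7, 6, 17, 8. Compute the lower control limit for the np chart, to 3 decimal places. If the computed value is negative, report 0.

p̄ = Σdᵢ / (k·n) = 75 / (8 × 200) = 0.04688
LCL = np̄ − 3·√(np̄(1−p̄)) = 9.3750 − 3 × 2.9892 = 0.4073

0.407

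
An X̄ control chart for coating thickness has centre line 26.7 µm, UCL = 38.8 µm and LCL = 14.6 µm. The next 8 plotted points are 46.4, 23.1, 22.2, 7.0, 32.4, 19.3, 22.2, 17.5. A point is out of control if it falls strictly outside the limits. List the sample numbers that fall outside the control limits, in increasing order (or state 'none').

Compare each point to [14.6, 38.8]: sample 1 = 46.4 > UCL; sample 4 = 7.0 < LCL.

1, 4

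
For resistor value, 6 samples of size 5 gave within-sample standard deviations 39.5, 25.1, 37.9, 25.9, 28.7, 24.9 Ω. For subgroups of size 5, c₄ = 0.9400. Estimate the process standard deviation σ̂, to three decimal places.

32.270

s̄ = (39.5 + 25.1 + 37.9 + 25.9 + 28.7 + 24.9) / 6 = 30.3333
σ̂ = s̄ / c₄ = 30.3333 / 0.9400 = 32.2695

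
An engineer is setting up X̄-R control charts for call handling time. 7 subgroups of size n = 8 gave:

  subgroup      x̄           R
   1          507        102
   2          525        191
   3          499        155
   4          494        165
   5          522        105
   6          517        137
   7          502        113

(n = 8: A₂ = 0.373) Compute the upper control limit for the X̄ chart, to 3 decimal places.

561.009

X̄̄ = (507 + 525 + 499 + 494 + 522 + 517 + 502) / 7 = 3566.0000 / 7 = 509.4286
R̄ = (102 + 191 + 155 + 165 + 105 + 137 + 113) / 7 = 968.0000 / 7 = 138.2857
UCL = X̄̄ + A₂·R̄ = 509.4286 + 0.373 × 138.2857 = 561.0091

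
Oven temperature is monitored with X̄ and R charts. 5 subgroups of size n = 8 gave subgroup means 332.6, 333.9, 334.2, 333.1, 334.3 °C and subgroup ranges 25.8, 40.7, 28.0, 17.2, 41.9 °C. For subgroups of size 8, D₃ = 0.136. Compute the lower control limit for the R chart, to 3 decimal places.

4.178

R̄ = (25.8 + 40.7 + 28.0 + 17.2 + 41.9) / 5 = 153.6000 / 5 = 30.7200
LCL_R = D₃·R̄ = 0.136 × 30.7200 = 4.1779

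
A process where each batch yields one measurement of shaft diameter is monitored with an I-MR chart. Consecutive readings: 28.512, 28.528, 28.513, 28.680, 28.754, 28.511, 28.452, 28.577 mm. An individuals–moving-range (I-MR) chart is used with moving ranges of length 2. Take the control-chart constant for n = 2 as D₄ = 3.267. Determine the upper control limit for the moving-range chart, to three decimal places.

0.326

Moving ranges: 0.016, 0.015, 0.167, 0.074, 0.243, 0.059, 0.125; M̄R̄ = 0.6990 / 7 = 0.0999
UCL_MR = D₄·M̄R̄ = 3.267 × 0.0999 = 0.3262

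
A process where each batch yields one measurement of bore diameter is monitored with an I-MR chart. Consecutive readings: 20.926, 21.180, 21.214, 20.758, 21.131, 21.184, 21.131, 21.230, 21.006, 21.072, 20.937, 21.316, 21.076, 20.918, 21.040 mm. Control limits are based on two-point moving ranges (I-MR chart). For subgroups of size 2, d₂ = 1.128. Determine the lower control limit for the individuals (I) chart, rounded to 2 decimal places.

X̄ = (20.926 + 21.180 + 21.214 + 20.758 + 21.131 + 21.184 + 21.131 + 21.230 + 21.006 + 21.072 + 20.937 + 21.316 + 21.076 + 20.918 + 21.040) / 15 = 21.0746
Moving ranges: 0.254, 0.034, 0.456, 0.373, 0.053, 0.053, 0.099, 0.224, 0.066, 0.135, 0.379, 0.240, 0.158, 0.122; M̄R̄ = 2.6460 / 14 = 0.1890
LCL = X̄ − 3·M̄R̄/d₂ = 21.0746 − 3 × 0.1890 / 1.128 = 20.5719

20.57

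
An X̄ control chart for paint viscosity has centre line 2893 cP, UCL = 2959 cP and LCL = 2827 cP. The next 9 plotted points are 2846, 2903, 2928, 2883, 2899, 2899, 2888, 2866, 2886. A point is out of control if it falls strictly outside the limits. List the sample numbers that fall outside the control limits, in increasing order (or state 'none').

none

All 9 points lie within [2827, 2959].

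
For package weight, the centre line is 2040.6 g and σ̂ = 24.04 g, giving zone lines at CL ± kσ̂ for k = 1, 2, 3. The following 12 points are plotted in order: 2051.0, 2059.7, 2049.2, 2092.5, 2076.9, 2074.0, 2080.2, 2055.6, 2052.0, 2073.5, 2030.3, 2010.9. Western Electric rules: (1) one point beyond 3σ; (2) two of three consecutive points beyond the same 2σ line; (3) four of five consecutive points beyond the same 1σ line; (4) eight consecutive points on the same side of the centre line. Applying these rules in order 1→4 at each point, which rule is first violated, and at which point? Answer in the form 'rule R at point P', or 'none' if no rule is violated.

Zone of each point (C = within 1σ̂, B = 1σ̂–2σ̂, A = 2σ̂–3σ̂, * = beyond 3σ̂; sign = side of CL): 1:+C, 2:+C, 3:+C, 4:+A, 5:+B, 6:+B, 7:+B, 8:+C, 9:+C, 10:+B, 11:-C, 12:-B
Rule 3 (four of five consecutive points beyond the same 1σ limit) is satisfied at point 7.

rule 3 at point 7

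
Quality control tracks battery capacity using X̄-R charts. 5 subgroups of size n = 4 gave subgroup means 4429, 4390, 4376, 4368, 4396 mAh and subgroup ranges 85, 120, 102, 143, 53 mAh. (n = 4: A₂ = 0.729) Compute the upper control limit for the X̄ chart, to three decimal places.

4465.137

X̄̄ = (4429 + 4390 + 4376 + 4368 + 4396) / 5 = 21959.0000 / 5 = 4391.8000
R̄ = (85 + 120 + 102 + 143 + 53) / 5 = 503.0000 / 5 = 100.6000
UCL = X̄̄ + A₂·R̄ = 4391.8000 + 0.729 × 100.6000 = 4465.1374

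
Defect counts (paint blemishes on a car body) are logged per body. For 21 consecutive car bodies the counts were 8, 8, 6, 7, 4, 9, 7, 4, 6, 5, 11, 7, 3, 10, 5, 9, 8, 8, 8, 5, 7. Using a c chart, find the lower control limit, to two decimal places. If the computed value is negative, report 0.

c̄ = (8 + 8 + 6 + 7 + 4 + 9 + 7 + 4 + 6 + 5 + 11 + 7 + 3 + 10 + 5 + 9 + 8 + 8 + 8 + 5 + 7) / 21 = 145 / 21 = 6.9048
LCL = c̄ − 3√c̄ = 6.9048 − 3 × 2.6277 = -0.9783 → 0 (cannot be negative)

0.00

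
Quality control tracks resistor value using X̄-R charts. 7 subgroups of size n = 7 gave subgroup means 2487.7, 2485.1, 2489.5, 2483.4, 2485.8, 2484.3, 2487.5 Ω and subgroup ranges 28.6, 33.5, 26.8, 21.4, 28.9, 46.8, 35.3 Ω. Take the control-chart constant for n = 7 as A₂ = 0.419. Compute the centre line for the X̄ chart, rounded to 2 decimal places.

2486.19

X̄̄ = (2487.7 + 2485.1 + 2489.5 + 2483.4 + 2485.8 + 2484.3 + 2487.5) / 7 = 17403.3000 / 7 = 2486.1857
CL = X̄̄ = 2486.1857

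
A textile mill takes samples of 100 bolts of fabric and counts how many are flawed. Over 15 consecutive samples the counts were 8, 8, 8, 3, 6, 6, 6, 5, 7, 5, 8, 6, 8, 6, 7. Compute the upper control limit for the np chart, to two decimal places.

p̄ = Σdᵢ / (k·n) = 97 / (15 × 100) = 0.06467
UCL = np̄ + 3·√(np̄(1−p̄)) = 6.4667 + 3 × √(6.4667×0.93533) = 6.4667 + 3 × 2.4594 = 13.8448

13.84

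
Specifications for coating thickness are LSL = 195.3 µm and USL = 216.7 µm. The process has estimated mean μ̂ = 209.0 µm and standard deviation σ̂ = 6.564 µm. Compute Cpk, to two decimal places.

0.39

Cpu = (USL − μ̂) / (3σ̂) = (216.7 − 209.0) / (3 × 6.564) = 0.3910; Cpl = (μ̂ − LSL) / (3σ̂) = (209.0 − 195.3) / (3 × 6.564) = 0.6957; Cpk = min(Cpu, Cpl) = 0.3910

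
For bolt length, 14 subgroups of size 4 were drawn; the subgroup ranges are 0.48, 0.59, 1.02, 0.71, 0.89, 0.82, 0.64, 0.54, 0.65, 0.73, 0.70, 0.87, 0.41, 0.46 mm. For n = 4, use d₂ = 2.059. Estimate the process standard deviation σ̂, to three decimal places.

0.330

R̄ = (0.48 + 0.59 + 1.02 + 0.71 + 0.89 + 0.82 + 0.64 + 0.54 + 0.65 + 0.73 + 0.70 + 0.87 + 0.41 + 0.46) / 14 = 0.6793
σ̂ = R̄ / d₂ = 0.6793 / 2.059 = 0.3299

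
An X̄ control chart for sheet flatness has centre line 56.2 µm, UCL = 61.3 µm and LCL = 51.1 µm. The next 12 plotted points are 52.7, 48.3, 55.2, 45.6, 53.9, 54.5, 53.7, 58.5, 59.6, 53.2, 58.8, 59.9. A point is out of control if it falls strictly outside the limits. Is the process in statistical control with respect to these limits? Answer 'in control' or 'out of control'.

out of control

Compare each point to [51.1, 61.3]: sample 2 = 48.3 < LCL; sample 4 = 45.6 < LCL.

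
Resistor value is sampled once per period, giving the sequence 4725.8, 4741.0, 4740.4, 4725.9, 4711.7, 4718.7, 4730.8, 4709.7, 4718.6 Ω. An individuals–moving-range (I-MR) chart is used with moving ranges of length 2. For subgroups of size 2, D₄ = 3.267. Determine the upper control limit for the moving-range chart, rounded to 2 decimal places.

Moving ranges: 15.2, 0.6, 14.5, 14.2, 7.0, 12.1, 21.1, 8.9; M̄R̄ = 93.6000 / 8 = 11.7000
UCL_MR = D₄·M̄R̄ = 3.267 × 11.7000 = 38.2239

38.22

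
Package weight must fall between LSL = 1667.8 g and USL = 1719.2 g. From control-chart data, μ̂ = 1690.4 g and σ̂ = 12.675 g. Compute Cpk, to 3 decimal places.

Cpu = (USL − μ̂) / (3σ̂) = (1719.2 − 1690.4) / (3 × 12.675) = 0.7574; Cpl = (μ̂ − LSL) / (3σ̂) = (1690.4 − 1667.8) / (3 × 12.675) = 0.5943; Cpk = min(Cpu, Cpl) = 0.5943

0.594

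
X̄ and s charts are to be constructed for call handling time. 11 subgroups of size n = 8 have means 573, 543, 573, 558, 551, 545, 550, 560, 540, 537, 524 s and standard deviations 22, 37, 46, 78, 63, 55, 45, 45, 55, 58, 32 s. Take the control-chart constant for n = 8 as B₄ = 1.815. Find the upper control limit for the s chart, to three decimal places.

s̄ = (22 + 37 + 46 + 78 + 63 + 55 + 45 + 45 + 55 + 58 + 32) / 11 = 48.7273
UCL_s = B₄·s̄ = 1.815 × 48.7273 = 88.4400

88.440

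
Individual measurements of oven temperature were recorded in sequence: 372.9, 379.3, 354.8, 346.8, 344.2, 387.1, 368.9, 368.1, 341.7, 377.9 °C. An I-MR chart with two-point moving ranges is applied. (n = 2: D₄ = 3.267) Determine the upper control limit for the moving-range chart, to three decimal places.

Moving ranges: 6.4, 24.5, 8.0, 2.6, 42.9, 18.2, 0.8, 26.4, 36.2; M̄R̄ = 166.0000 / 9 = 18.4444
UCL_MR = D₄·M̄R̄ = 3.267 × 18.4444 = 60.2580

60.258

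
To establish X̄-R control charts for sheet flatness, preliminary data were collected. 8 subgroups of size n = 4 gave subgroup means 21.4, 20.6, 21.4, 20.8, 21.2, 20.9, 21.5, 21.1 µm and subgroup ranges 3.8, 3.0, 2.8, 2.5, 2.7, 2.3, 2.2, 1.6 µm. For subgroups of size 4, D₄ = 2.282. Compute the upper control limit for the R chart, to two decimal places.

5.96

R̄ = (3.8 + 3.0 + 2.8 + 2.5 + 2.7 + 2.3 + 2.2 + 1.6) / 8 = 20.9000 / 8 = 2.6125
UCL_R = D₄·R̄ = 2.282 × 2.6125 = 5.9617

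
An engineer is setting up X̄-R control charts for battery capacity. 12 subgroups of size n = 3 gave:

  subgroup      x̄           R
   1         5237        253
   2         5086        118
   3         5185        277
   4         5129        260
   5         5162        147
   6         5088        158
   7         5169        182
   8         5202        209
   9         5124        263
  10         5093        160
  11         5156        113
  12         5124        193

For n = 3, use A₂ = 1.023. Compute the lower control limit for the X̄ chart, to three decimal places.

X̄̄ = (5237 + 5086 + 5185 + 5129 + 5162 + 5088 + 5169 + 5202 + 5124 + 5093 + 5156 + 5124) / 12 = 61755.0000 / 12 = 5146.2500
R̄ = (253 + 118 + 277 + 260 + 147 + 158 + 182 + 209 + 263 + 160 + 113 + 193) / 12 = 2333.0000 / 12 = 194.4167
LCL = X̄̄ − A₂·R̄ = 5146.2500 − 1.023 × 194.4167 = 4947.3618

4947.362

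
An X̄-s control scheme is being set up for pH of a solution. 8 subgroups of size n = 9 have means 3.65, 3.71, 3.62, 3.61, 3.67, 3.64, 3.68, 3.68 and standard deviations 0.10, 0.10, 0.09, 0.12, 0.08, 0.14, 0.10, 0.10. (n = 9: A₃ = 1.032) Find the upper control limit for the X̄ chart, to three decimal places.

X̄̄ = (3.65 + 3.71 + 3.62 + 3.61 + 3.67 + 3.64 + 3.68 + 3.68) / 8 = 3.6575
s̄ = (0.10 + 0.10 + 0.09 + 0.12 + 0.08 + 0.14 + 0.10 + 0.10) / 8 = 0.1038
UCL = X̄̄ + A₃·s̄ = 3.6575 + 1.032 × 0.1038 = 3.7646

3.765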